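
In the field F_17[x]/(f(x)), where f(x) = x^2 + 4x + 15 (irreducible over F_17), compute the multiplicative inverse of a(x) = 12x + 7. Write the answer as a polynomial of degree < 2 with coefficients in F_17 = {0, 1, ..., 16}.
a(x)^(-1) ≡ 13x + 9 (mod f(x))

Since f is irreducible over F_17, F_17[x]/(f) is a field and a(x) ≠ 0 has an inverse. Apply the extended Euclidean algorithm to f(x) and a(x) in F_17[x]: f(x) = (10x + 3)·a(x) + (11). The last nonzero remainder is the constant 11 = gcd(f, a) in F_17. Back-substituting through the division chain expresses 11 = s(x)·a(x) + t(x)·f(x) with s(x) ≡ 7x + 14 (mod f), so (7x + 14)·a(x) ≡ 11 (mod f). Multiplying by 11^(-1) ≡ 14 in F_17 gives a(x)^(-1) ≡ 14·(7x + 14) ≡ 13x + 9 (mod f). Check: (12x + 7)·(13x + 9) = 3x^2 + 12x + 12 ≡ 1 (mod x^2 + 4x + 15).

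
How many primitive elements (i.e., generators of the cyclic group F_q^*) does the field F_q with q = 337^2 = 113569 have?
There are φ(113568) = 29952 primitive elements

F_q^* is cyclic of order q - 1 = 113568. A cyclic group of order m has exactly φ(m) generators. Here m = 113568 = 2^5 · 3 · 7 · 13^2, so the number of primitive elements is φ(113568) = 29952.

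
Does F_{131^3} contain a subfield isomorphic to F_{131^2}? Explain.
No: F_{131^2} is not a subfield of F_{131^3}

F_{p^m} embeds in F_{p^n} iff m | n. Here 2 ∤ 3 (since 3 = 1·2 + 1 with remainder 1 ≠ 0), so F_{131^2} is not a subfield of F_{131^3}. Equivalently: if it were, the tower law would give 2 = [F_{131^2}:F_131] dividing [F_{131^3}:F_131] = 3, contradiction.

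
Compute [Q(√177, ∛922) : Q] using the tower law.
[Q(√177, ∛922) : Q] = 6

Let L = Q(√177, ∛922). Since Q(√177) ⊂ L and [Q(√177):Q] = 2, the tower law gives 2 | [L:Q]. Likewise Q(∛922) ⊂ L with [Q(∛922):Q] = 3 (because 922 is not a perfect cube), so 3 | [L:Q]. As gcd(2,3) = 1, [L:Q] is divisible by 6. Conversely L is generated over Q by √177 and ∛922, so [L:Q] ≤ 2·3 = 6. Therefore [Q(√177, ∛922) : Q] = 6.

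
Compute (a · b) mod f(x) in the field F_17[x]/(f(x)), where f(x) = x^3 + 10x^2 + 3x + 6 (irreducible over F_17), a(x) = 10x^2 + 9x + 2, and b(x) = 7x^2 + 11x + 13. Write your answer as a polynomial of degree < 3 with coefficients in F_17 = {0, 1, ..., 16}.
a · b ≡ 16x^2 + 8x + 9 (mod f(x))

Multiply in F_17[x]: a(x)·b(x) = (10x^2 + 9x + 2)·(7x^2 + 11x + 13) = 2x^4 + 3x^3 + 5x^2 + 3x + 9. This has degree ≥ 3, so divide by f(x) over F_17: 2x^4 + 3x^3 + 5x^2 + 3x + 9 = (2x)·(x^3 + 10x^2 + 3x + 6) + (16x^2 + 8x + 9). Hence a·b ≡ 16x^2 + 8x + 9 (mod f). (F_17[x]/(f) is a field with 17^3 = 4913 elements since f is irreducible of degree 3.)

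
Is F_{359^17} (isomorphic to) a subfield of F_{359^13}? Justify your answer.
No: F_{359^17} is not a subfield of F_{359^13}

F_{p^m} embeds in F_{p^n} iff m | n. Here 17 ∤ 13 (since 13 = 0·17 + 13 with remainder 13 ≠ 0), so F_{359^17} is not a subfield of F_{359^13}. Equivalently: if it were, the tower law would give 17 = [F_{359^17}:F_359] dividing [F_{359^13}:F_359] = 13, contradiction.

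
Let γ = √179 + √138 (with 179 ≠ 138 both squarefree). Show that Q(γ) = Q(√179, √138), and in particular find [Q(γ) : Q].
[Q(γ) : Q] = 4 (equivalently, Q(γ) = Q(√179, √138))

Obviously Q(γ) ⊆ Q(√179, √138), and [Q(√179, √138):Q] = 4 (since 179, 138 are distinct squarefree integers > 1 with 24702 not a perfect square). To show equality we compute the minimal polynomial of γ. From γ = √179 + √138: γ^2 = 179 + 2√(24702) + 138 = 317 + 2√(24702), so γ^2 - 317 = 2√(24702); squaring, (γ^2 - 317)^2 = 4·24702, i.e. γ^4 - 634γ^2 + 100489 - 98808 = 0, i.e. γ^4 - 634γ^2 + 1681 = 0. So γ is a root of x^4 - 634x^2 + 1681. This polynomial is irreducible over Q: it has no rational root (each ±√179 ± √138 is irrational), and any factorization into two quadratics over Q would force √(24702) ∈ Q (pairing opposite roots) or √179, √138 ∈ Q (other pairings), all impossible. Hence [Q(γ):Q] = 4 = [Q(√179, √138):Q], so Q(γ) = Q(√179, √138).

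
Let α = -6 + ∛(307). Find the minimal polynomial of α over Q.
m_α(x) = x^3 + 18x^2 + 108x - 91

Set β = α + 6 = ∛(307), so β^3 = 307. Then (α + 6)^3 - 307 = 0, i.e. α is a root of g(x) = (x + 6)^3 - 307 = x^3 + 18x^2 + 108x - 91. Since g(x) = h(x + 6) where h(x) = x^3 - 307, and h is irreducible over Q (because 307 is not a perfect cube, so h has no rational root, and a monic cubic with no rational root is irreducible), g is also irreducible (irreducibility is preserved under the substitution x → x + 6). Hence m_α(x) = x^3 + 18x^2 + 108x - 91.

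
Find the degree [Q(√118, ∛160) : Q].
[Q(√118, ∛160) : Q] = 6

Let L = Q(√118, ∛160). Since Q(√118) ⊂ L and [Q(√118):Q] = 2, the tower law gives 2 | [L:Q]. Likewise Q(∛160) ⊂ L with [Q(∛160):Q] = 3 (because 160 is not a perfect cube), so 3 | [L:Q]. As gcd(2,3) = 1, [L:Q] is divisible by 6. Conversely L is generated over Q by √118 and ∛160, so [L:Q] ≤ 2·3 = 6. Therefore [Q(√118, ∛160) : Q] = 6.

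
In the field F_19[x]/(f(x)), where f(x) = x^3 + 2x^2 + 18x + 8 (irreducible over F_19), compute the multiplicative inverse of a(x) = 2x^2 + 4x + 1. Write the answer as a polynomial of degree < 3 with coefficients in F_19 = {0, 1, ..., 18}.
a(x)^(-1) ≡ 7x^2 + 7x + 18 (mod f(x))

Since f is irreducible over F_19, F_19[x]/(f) is a field and a(x) ≠ 0 has an inverse. Apply the extended Euclidean algorithm to f(x) and a(x) in F_19[x]: f(x) = (10x)·a(x) + (8x + 8);  a(x) = (5x + 5)·(8x + 8) + (18). The last nonzero remainder is the constant 18 = gcd(f, a) in F_19. Back-substituting through the division chain expresses 18 = s(x)·a(x) + t(x)·f(x) with s(x) ≡ 12x^2 + 12x + 1 (mod f), so (12x^2 + 12x + 1)·a(x) ≡ 18 (mod f). Multiplying by 18^(-1) ≡ 18 in F_19 gives a(x)^(-1) ≡ 18·(12x^2 + 12x + 1) ≡ 7x^2 + 7x + 18 (mod f). Check: (2x^2 + 4x + 1)·(7x^2 + 7x + 18) = 14x^4 + 4x^3 + 14x^2 + 3x + 18 ≡ 1 (mod x^3 + 2x^2 + 18x + 8).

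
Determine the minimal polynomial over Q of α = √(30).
m_α(x) = x^2 - 30

α satisfies α^2 - 30 = 0, so x^2 - 30 annihilates α. Since d = 30 is squarefree and ≠ 1, it is not a perfect square in Q, so x^2 - 30 has no rational root and is therefore irreducible over Q (a degree-2 polynomial over a field is irreducible iff it has no root). Hence m_α(x) = x^2 - 30.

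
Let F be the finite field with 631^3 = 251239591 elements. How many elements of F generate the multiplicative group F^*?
There are φ(251239590) = 57106944 primitive elements

F_q^* is cyclic of order q - 1 = 251239590. A cyclic group of order m has exactly φ(m) generators. Here m = 251239590 = 2 · 3^3 · 5 · 7 · 307 · 433, so the number of primitive elements is φ(251239590) = 57106944.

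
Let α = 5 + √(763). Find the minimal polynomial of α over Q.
m_α(x) = x^2 - 10x - 738

From α - 5 = √(763), squaring gives (α - 5)^2 = 763, i.e. α^2 - 10α + 25 = 763, so α^2 - 10α - 738 = 0. The discriminant of x^2 - 10x - 738 is (-10)^2 - 4·(-738) = 100 + 2952 = 3052, and 4·(763) is not a perfect square in Q since 763 is squarefree and ≠ 1. Hence x^2 - 10x - 738 is irreducible over Q and is the minimal polynomial of α.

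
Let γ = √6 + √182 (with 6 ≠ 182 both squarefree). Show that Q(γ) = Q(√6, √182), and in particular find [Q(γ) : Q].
[Q(γ) : Q] = 4 (equivalently, Q(γ) = Q(√6, √182))

Obviously Q(γ) ⊆ Q(√6, √182), and [Q(√6, √182):Q] = 4 (since 6, 182 are distinct squarefree integers > 1 with 1092 not a perfect square). To show equality we compute the minimal polynomial of γ. From γ = √6 + √182: γ^2 = 6 + 2√(1092) + 182 = 188 + 2√(1092), so γ^2 - 188 = 2√(1092); squaring, (γ^2 - 188)^2 = 4·1092, i.e. γ^4 - 376γ^2 + 35344 - 4368 = 0, i.e. γ^4 - 376γ^2 + 30976 = 0. So γ is a root of x^4 - 376x^2 + 30976. This polynomial is irreducible over Q: it has no rational root (each ±√6 ± √182 is irrational), and any factorization into two quadratics over Q would force √(1092) ∈ Q (pairing opposite roots) or √6, √182 ∈ Q (other pairings), all impossible. Hence [Q(γ):Q] = 4 = [Q(√6, √182):Q], so Q(γ) = Q(√6, √182).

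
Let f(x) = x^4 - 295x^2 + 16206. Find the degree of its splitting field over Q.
[K : Q] = 4

Solving the quadratic in x^2: x^2 = (295 ± √(295^2 - 4·16206))/2 = (295 ± √22201)/2 = (295 ± 149)/2, giving x^2 = 73 or x^2 = 222. So f(x) = (x^2 - 73)(x^2 - 222) and the roots of f are ±√73, ±√222. Hence the splitting field is K = Q(√73, √222). Since 73 and 222 are distinct squarefree integers > 1, their product 16206 is not a perfect square, so √222 ∉ Q(√73). By the tower law [K:Q] = [Q(√73,√222):Q(√73)] · [Q(√73):Q] = 2 · 2 = 4.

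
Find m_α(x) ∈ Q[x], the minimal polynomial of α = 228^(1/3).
m_α(x) = x^3 - 228

α satisfies α^3 = 228, so x^3 - 228 annihilates α. By the rational root test, a rational root p/q (in lowest terms) of x^3 - 228 would satisfy p^3 = 228 q^3, forcing q = 1 and p^3 = 228; but 228 is not a perfect cube, contradiction. A monic cubic over Q with no rational root is irreducible (any nontrivial factorization would include a linear factor). Hence x^3 - 228 is the minimal polynomial of α, and in particular [Q(α):Q] = 3.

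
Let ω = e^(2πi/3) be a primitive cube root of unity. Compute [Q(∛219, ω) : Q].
[Q(∛219, ω) : Q] = 6

[Q(∛219):Q] = 3 (min poly x^3 - 219, irreducible since 219 is not a perfect cube). [Q(ω):Q] = 2 (min poly x^2 + x + 1). Since Q(∛219) ⊂ R and ω ∉ R, we have ω ∉ Q(∛219), so x^2 + x + 1 remains irreducible over Q(∛219) and [Q(∛219, ω) : Q(∛219)] = 2. By the tower law, [Q(∛219, ω) : Q] = 3 · 2 = 6. (In fact Q(∛219, ω) is the splitting field of x^3 - 219 over Q.)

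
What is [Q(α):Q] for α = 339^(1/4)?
[Q(α):Q] = 4

α is a root of x^4 - 339. By Eisenstein's criterion at the prime p = 3 (which divides the constant term 339 but p^2 = 9 does not, since 339 is squarefree), x^4 - 339 is irreducible over Q. Hence [Q(α):Q] = 4.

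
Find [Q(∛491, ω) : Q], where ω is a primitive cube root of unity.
[Q(∛491, ω) : Q] = 6

[Q(∛491):Q] = 3 (min poly x^3 - 491, irreducible since 491 is not a perfect cube). [Q(ω):Q] = 2 (min poly x^2 + x + 1). Since Q(∛491) ⊂ R and ω ∉ R, we have ω ∉ Q(∛491), so x^2 + x + 1 remains irreducible over Q(∛491) and [Q(∛491, ω) : Q(∛491)] = 2. By the tower law, [Q(∛491, ω) : Q] = 3 · 2 = 6. (In fact Q(∛491, ω) is the splitting field of x^3 - 491 over Q.)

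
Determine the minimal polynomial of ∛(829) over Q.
m_α(x) = x^3 - 829

α satisfies α^3 = 829, so x^3 - 829 annihilates α. By the rational root test, a rational root p/q (in lowest terms) of x^3 - 829 would satisfy p^3 = 829 q^3, forcing q = 1 and p^3 = 829; but 829 is not a perfect cube, contradiction. A monic cubic over Q with no rational root is irreducible (any nontrivial factorization would include a linear factor). Hence x^3 - 829 is the minimal polynomial of α, and in particular [Q(α):Q] = 3.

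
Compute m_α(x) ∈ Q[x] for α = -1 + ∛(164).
m_α(x) = x^3 + 3x^2 + 3x - 163

Set β = α + 1 = ∛(164), so β^3 = 164. Then (α + 1)^3 - 164 = 0, i.e. α is a root of g(x) = (x + 1)^3 - 164 = x^3 + 3x^2 + 3x - 163. Since g(x) = h(x + 1) where h(x) = x^3 - 164, and h is irreducible over Q (because 164 is not a perfect cube, so h has no rational root, and a monic cubic with no rational root is irreducible), g is also irreducible (irreducibility is preserved under the substitution x → x + 1). Hence m_α(x) = x^3 + 3x^2 + 3x - 163.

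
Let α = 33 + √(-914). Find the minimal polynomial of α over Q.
m_α(x) = x^2 - 66x + 2003

From α - 33 = √(-914), squaring gives (α - 33)^2 = -914, i.e. α^2 - 66α + 1089 = -914, so α^2 - 66α + 2003 = 0. The discriminant of x^2 - 66x + 2003 is (-66)^2 - 4·(2003) = 4356 - 8012 = -3656, and 4·(-914) is not a perfect square in Q since -914 is squarefree and ≠ 1. Hence x^2 - 66x + 2003 is irreducible over Q and is the minimal polynomial of α.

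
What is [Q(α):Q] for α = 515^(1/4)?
[Q(α):Q] = 4

α is a root of x^4 - 515. By Eisenstein's criterion at the prime p = 5 (which divides the constant term 515 but p^2 = 25 does not, since 515 is squarefree), x^4 - 515 is irreducible over Q. Hence [Q(α):Q] = 4.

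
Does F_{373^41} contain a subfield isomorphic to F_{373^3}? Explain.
No: F_{373^3} is not a subfield of F_{373^41}

F_{p^m} embeds in F_{p^n} iff m | n. Here 3 ∤ 41 (since 41 = 13·3 + 2 with remainder 2 ≠ 0), so F_{373^3} is not a subfield of F_{373^41}. Equivalently: if it were, the tower law would give 3 = [F_{373^3}:F_373] dividing [F_{373^41}:F_373] = 41, contradiction.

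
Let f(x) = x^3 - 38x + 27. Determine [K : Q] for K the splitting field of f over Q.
[K : Q] = 6

By the rational root test, any rational root of the monic integer polynomial f(x) = x^3 - 38x + 27 must be an integer dividing the constant term 27, i.e. one of ±{1, 3, 9, 27}. Evaluating: f(1) = -10, f(-1) = 64, f(3) = -60, f(-3) = 114, f(9) = 414, f(-9) = -360, f(27) = 18684, f(-27) = -18630; none is 0, so f has no rational root and is therefore irreducible over Q (a cubic with no linear factor over a field is irreducible). For an irreducible cubic, the Galois group is A_3 or S_3 according as the discriminant disc(f) = -4a^3 - 27b^2 = -4·(-38)^3 - 27·(27)^2 = 199805 is or is not a square in Q. Here disc(f) = 199805 is not a perfect square in Q, so the Galois group of f over Q is not contained in A_3 and must be all of S_3. The splitting field has degree |S_3| = 6 over Q, so [K : Q] = 6.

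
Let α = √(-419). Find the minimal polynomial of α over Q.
m_α(x) = x^2 + 419

α satisfies α^2 + 419 = 0, so x^2 + 419 annihilates α. Since d = -419 is squarefree and ≠ 1, it is not a perfect square in Q, so x^2 + 419 has no rational root and is therefore irreducible over Q (a degree-2 polynomial over a field is irreducible iff it has no root). Hence m_α(x) = x^2 + 419.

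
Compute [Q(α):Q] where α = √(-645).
[Q(α):Q] = 2

[Q(α):Q] equals the degree of the minimal polynomial of α. Here α^2 = -645 and x^2 + 645 is irreducible (d = -645 is squarefree, ≠ 1, hence not a square), so deg(m_α) = 2. Thus [Q(α):Q] = 2.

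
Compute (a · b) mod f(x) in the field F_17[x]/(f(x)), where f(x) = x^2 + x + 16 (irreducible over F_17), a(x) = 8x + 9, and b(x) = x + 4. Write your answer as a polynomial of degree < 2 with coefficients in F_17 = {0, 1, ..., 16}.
a · b ≡ 16x + 10 (mod f(x))

Multiply in F_17[x]: a(x)·b(x) = (8x + 9)·(x + 4) = 8x^2 + 7x + 2. This has degree ≥ 2, so divide by f(x) over F_17: 8x^2 + 7x + 2 = (8)·(x^2 + x + 16) + (16x + 10). Hence a·b ≡ 16x + 10 (mod f). (F_17[x]/(f) is a field with 17^2 = 289 elements since f is irreducible of degree 2.)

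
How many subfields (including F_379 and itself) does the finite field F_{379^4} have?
F_{379^4} has 3 subfields

The subfields of F_{p^n} are exactly the fields F_{p^d} for d | n (each is the fixed field of the unique index-d subgroup of Gal(F_{p^n}/F_p) ≅ Z/nZ). The divisors of n = 4 are {1, 2, 4}, giving 3 subfields: F_{379^1}, F_{379^2}, F_{379^4}.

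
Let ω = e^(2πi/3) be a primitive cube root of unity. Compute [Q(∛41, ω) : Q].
[Q(∛41, ω) : Q] = 6

[Q(∛41):Q] = 3 (min poly x^3 - 41, irreducible since 41 is not a perfect cube). [Q(ω):Q] = 2 (min poly x^2 + x + 1). Since Q(∛41) ⊂ R and ω ∉ R, we have ω ∉ Q(∛41), so x^2 + x + 1 remains irreducible over Q(∛41) and [Q(∛41, ω) : Q(∛41)] = 2. By the tower law, [Q(∛41, ω) : Q] = 3 · 2 = 6. (In fact Q(∛41, ω) is the splitting field of x^3 - 41 over Q.)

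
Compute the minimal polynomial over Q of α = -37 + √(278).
m_α(x) = x^2 + 74x + 1091

From α + 37 = √(278), squaring gives (α + 37)^2 = 278, i.e. α^2 + 74α + 1369 = 278, so α^2 + 74α + 1091 = 0. The discriminant of x^2 + 74x + 1091 is (74)^2 - 4·(1091) = 5476 - 4364 = 1112, and 4·(278) is not a perfect square in Q since 278 is squarefree and ≠ 1. Hence x^2 + 74x + 1091 is irreducible over Q and is the minimal polynomial of α.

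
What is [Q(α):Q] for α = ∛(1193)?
[Q(α):Q] = 3

The minimal polynomial of α is x^3 - 1193, irreducible over Q since 1193 is not a perfect cube (so x^3 - 1193 has no rational root). Hence [Q(α):Q] = deg(m_α) = 3.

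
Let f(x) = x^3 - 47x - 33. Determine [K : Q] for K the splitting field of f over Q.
[K : Q] = 6

By the rational root test, any rational root of the monic integer polynomial f(x) = x^3 - 47x - 33 must be an integer dividing the constant term -33, i.e. one of ±{1, 3, 11, 33}. Evaluating: f(1) = -79, f(-1) = 13, f(3) = -147, f(-3) = 81, f(11) = 781, f(-11) = -847, f(33) = 34353, f(-33) = -34419; none is 0, so f has no rational root and is therefore irreducible over Q (a cubic with no linear factor over a field is irreducible). For an irreducible cubic, the Galois group is A_3 or S_3 according as the discriminant disc(f) = -4a^3 - 27b^2 = -4·(-47)^3 - 27·(-33)^2 = 385889 is or is not a square in Q. Here disc(f) = 385889 is not a perfect square in Q, so the Galois group of f over Q is not contained in A_3 and must be all of S_3. The splitting field has degree |S_3| = 6 over Q, so [K : Q] = 6.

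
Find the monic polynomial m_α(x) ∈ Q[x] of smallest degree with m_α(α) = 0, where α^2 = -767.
m_α(x) = x^2 + 767

α satisfies α^2 + 767 = 0, so x^2 + 767 annihilates α. Since d = -767 is squarefree and ≠ 1, it is not a perfect square in Q, so x^2 + 767 has no rational root and is therefore irreducible over Q (a degree-2 polynomial over a field is irreducible iff it has no root). Hence m_α(x) = x^2 + 767.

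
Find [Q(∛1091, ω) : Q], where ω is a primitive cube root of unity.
[Q(∛1091, ω) : Q] = 6

[Q(∛1091):Q] = 3 (min poly x^3 - 1091, irreducible since 1091 is not a perfect cube). [Q(ω):Q] = 2 (min poly x^2 + x + 1). Since Q(∛1091) ⊂ R and ω ∉ R, we have ω ∉ Q(∛1091), so x^2 + x + 1 remains irreducible over Q(∛1091) and [Q(∛1091, ω) : Q(∛1091)] = 2. By the tower law, [Q(∛1091, ω) : Q] = 3 · 2 = 6. (In fact Q(∛1091, ω) is the splitting field of x^3 - 1091 over Q.)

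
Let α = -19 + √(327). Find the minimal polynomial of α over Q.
m_α(x) = x^2 + 38x + 34

From α + 19 = √(327), squaring gives (α + 19)^2 = 327, i.e. α^2 + 38α + 361 = 327, so α^2 + 38α + 34 = 0. The discriminant of x^2 + 38x + 34 is (38)^2 - 4·(34) = 1444 - 136 = 1308, and 4·(327) is not a perfect square in Q since 327 is squarefree and ≠ 1. Hence x^2 + 38x + 34 is irreducible over Q and is the minimal polynomial of α.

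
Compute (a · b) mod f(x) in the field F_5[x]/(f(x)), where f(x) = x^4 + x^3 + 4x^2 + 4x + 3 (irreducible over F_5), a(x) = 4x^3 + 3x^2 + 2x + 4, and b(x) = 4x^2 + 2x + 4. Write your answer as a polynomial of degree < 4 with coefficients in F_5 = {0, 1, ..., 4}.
a · b ≡ 2x^3 + 2x^2 + 2x + 4 (mod f(x))

Multiply in F_5[x]: a(x)·b(x) = (4x^3 + 3x^2 + 2x + 4)·(4x^2 + 2x + 4) = x^5 + 2x^2 + x + 1. This has degree ≥ 4, so divide by f(x) over F_5: x^5 + 2x^2 + x + 1 = (x + 4)·(x^4 + x^3 + 4x^2 + 4x + 3) + (2x^3 + 2x^2 + 2x + 4). Hence a·b ≡ 2x^3 + 2x^2 + 2x + 4 (mod f). (F_5[x]/(f) is a field with 5^4 = 625 elements since f is irreducible of degree 4.)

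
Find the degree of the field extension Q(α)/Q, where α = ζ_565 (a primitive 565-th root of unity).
[Q(α):Q] = 448

The minimal polynomial of ζ_565 over Q is the 565-th cyclotomic polynomial Φ_565(x), which is irreducible over Q and has degree φ(565) = 448. Hence [Q(α):Q] = φ(565) = 448.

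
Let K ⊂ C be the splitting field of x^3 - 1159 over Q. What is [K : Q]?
[K : Q] = 6

The roots of x^3 - 1159 are ∛1159, ω∛1159, ω^2∛1159 where ω = e^(2πi/3) is a primitive cube root of unity, so K = Q(∛1159, ω). Now [Q(∛1159):Q] = 3 (since 1159 is not a perfect cube, x^3 - 1159 is irreducible) and [Q(ω):Q] = 2. Both 2 and 3 divide [K:Q], and [K:Q] ≤ 3·2 = 6, so [K:Q] = 6. (Equivalently: Q(∛1159) ⊂ R but ω ∉ R, so [K : Q(∛1159)] = 2.)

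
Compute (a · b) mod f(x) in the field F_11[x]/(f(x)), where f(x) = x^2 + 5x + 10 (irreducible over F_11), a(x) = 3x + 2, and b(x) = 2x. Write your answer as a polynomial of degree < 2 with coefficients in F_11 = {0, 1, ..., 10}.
a · b ≡ 7x + 6 (mod f(x))

Multiply in F_11[x]: a(x)·b(x) = (3x + 2)·(2x) = 6x^2 + 4x. This has degree ≥ 2, so divide by f(x) over F_11: 6x^2 + 4x = (6)·(x^2 + 5x + 10) + (7x + 6). Hence a·b ≡ 7x + 6 (mod f). (F_11[x]/(f) is a field with 11^2 = 121 elements since f is irreducible of degree 2.)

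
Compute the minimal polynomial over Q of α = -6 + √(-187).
m_α(x) = x^2 + 12x + 223

From α + 6 = √(-187), squaring gives (α + 6)^2 = -187, i.e. α^2 + 12α + 36 = -187, so α^2 + 12α + 223 = 0. The discriminant of x^2 + 12x + 223 is (12)^2 - 4·(223) = 144 - 892 = -748, and 4·(-187) is not a perfect square in Q since -187 is squarefree and ≠ 1. Hence x^2 + 12x + 223 is irreducible over Q and is the minimal polynomial of α.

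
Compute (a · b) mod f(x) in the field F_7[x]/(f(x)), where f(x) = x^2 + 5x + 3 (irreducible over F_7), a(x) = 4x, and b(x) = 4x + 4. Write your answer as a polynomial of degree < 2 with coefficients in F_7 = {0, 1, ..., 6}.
a · b ≡ 6x + 1 (mod f(x))

Multiply in F_7[x]: a(x)·b(x) = (4x)·(4x + 4) = 2x^2 + 2x. This has degree ≥ 2, so divide by f(x) over F_7: 2x^2 + 2x = (2)·(x^2 + 5x + 3) + (6x + 1). Hence a·b ≡ 6x + 1 (mod f). (F_7[x]/(f) is a field with 7^2 = 49 elements since f is irreducible of degree 2.)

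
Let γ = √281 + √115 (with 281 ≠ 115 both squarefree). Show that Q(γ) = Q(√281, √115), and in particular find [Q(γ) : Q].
[Q(γ) : Q] = 4 (equivalently, Q(γ) = Q(√281, √115))

Obviously Q(γ) ⊆ Q(√281, √115), and [Q(√281, √115):Q] = 4 (since 281, 115 are distinct squarefree integers > 1 with 32315 not a perfect square). To show equality we compute the minimal polynomial of γ. From γ = √281 + √115: γ^2 = 281 + 2√(32315) + 115 = 396 + 2√(32315), so γ^2 - 396 = 2√(32315); squaring, (γ^2 - 396)^2 = 4·32315, i.e. γ^4 - 792γ^2 + 156816 - 129260 = 0, i.e. γ^4 - 792γ^2 + 27556 = 0. So γ is a root of x^4 - 792x^2 + 27556. This polynomial is irreducible over Q: it has no rational root (each ±√281 ± √115 is irrational), and any factorization into two quadratics over Q would force √(32315) ∈ Q (pairing opposite roots) or √281, √115 ∈ Q (other pairings), all impossible. Hence [Q(γ):Q] = 4 = [Q(√281, √115):Q], so Q(γ) = Q(√281, √115).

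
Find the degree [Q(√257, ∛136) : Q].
[Q(√257, ∛136) : Q] = 6

Let L = Q(√257, ∛136). Since Q(√257) ⊂ L and [Q(√257):Q] = 2, the tower law gives 2 | [L:Q]. Likewise Q(∛136) ⊂ L with [Q(∛136):Q] = 3 (because 136 is not a perfect cube), so 3 | [L:Q]. As gcd(2,3) = 1, [L:Q] is divisible by 6. Conversely L is generated over Q by √257 and ∛136, so [L:Q] ≤ 2·3 = 6. Therefore [Q(√257, ∛136) : Q] = 6.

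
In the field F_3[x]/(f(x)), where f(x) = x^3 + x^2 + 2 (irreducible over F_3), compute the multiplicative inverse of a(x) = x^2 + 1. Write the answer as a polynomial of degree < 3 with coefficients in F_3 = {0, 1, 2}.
a(x)^(-1) ≡ x^2 + 2x (mod f(x))

Since f is irreducible over F_3, F_3[x]/(f) is a field and a(x) ≠ 0 has an inverse. Apply the extended Euclidean algorithm to f(x) and a(x) in F_3[x]: f(x) = (x + 1)·a(x) + (2x + 1);  a(x) = (2x + 2)·(2x + 1) + (2). The last nonzero remainder is the constant 2 = gcd(f, a) in F_3. Back-substituting through the division chain expresses 2 = s(x)·a(x) + t(x)·f(x) with s(x) ≡ 2x^2 + x (mod f), so (2x^2 + x)·a(x) ≡ 2 (mod f). Multiplying by 2^(-1) ≡ 2 in F_3 gives a(x)^(-1) ≡ 2·(2x^2 + x) ≡ x^2 + 2x (mod f). Check: (x^2 + 1)·(x^2 + 2x) = x^4 + 2x^3 + x^2 + 2x ≡ 1 (mod x^3 + x^2 + 2).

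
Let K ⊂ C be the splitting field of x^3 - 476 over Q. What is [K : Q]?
[K : Q] = 6

The roots of x^3 - 476 are ∛476, ω∛476, ω^2∛476 where ω = e^(2πi/3) is a primitive cube root of unity, so K = Q(∛476, ω). Now [Q(∛476):Q] = 3 (since 476 is not a perfect cube, x^3 - 476 is irreducible) and [Q(ω):Q] = 2. Both 2 and 3 divide [K:Q], and [K:Q] ≤ 3·2 = 6, so [K:Q] = 6. (Equivalently: Q(∛476) ⊂ R but ω ∉ R, so [K : Q(∛476)] = 2.)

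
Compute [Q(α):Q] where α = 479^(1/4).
[Q(α):Q] = 4

α is a root of x^4 - 479. By Eisenstein's criterion at the prime p = 479 (which divides the constant term 479 but p^2 = 229441 does not, since 479 is squarefree), x^4 - 479 is irreducible over Q. Hence [Q(α):Q] = 4.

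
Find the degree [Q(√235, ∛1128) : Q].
[Q(√235, ∛1128) : Q] = 6

Let L = Q(√235, ∛1128). Since Q(√235) ⊂ L and [Q(√235):Q] = 2, the tower law gives 2 | [L:Q]. Likewise Q(∛1128) ⊂ L with [Q(∛1128):Q] = 3 (because 1128 is not a perfect cube), so 3 | [L:Q]. As gcd(2,3) = 1, [L:Q] is divisible by 6. Conversely L is generated over Q by √235 and ∛1128, so [L:Q] ≤ 2·3 = 6. Therefore [Q(√235, ∛1128) : Q] = 6.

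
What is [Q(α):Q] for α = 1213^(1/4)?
[Q(α):Q] = 4

α is a root of x^4 - 1213. By Eisenstein's criterion at the prime p = 1213 (which divides the constant term 1213 but p^2 = 1471369 does not, since 1213 is squarefree), x^4 - 1213 is irreducible over Q. Hence [Q(α):Q] = 4.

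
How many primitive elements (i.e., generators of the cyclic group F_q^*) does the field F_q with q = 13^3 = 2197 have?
There are φ(2196) = 720 primitive elements

F_q^* is cyclic of order q - 1 = 2196. A cyclic group of order m has exactly φ(m) generators. Here m = 2196 = 2^2 · 3^2 · 61, so the number of primitive elements is φ(2196) = 720.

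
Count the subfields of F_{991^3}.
F_{991^3} has 2 subfields

The subfields of F_{p^n} are exactly the fields F_{p^d} for d | n (each is the fixed field of the unique index-d subgroup of Gal(F_{p^n}/F_p) ≅ Z/nZ). The divisors of n = 3 are {1, 3}, giving 2 subfields: F_{991^1}, F_{991^3}.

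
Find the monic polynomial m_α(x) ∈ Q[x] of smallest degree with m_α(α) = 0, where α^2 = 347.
m_α(x) = x^2 - 347

α satisfies α^2 - 347 = 0, so x^2 - 347 annihilates α. Since d = 347 is squarefree and ≠ 1, it is not a perfect square in Q, so x^2 - 347 has no rational root and is therefore irreducible over Q (a degree-2 polynomial over a field is irreducible iff it has no root). Hence m_α(x) = x^2 - 347.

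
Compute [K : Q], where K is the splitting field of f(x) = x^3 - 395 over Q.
[K : Q] = 6

The roots of x^3 - 395 are ∛395, ω∛395, ω^2∛395 where ω = e^(2πi/3) is a primitive cube root of unity, so K = Q(∛395, ω). Now [Q(∛395):Q] = 3 (since 395 is not a perfect cube, x^3 - 395 is irreducible) and [Q(ω):Q] = 2. Both 2 and 3 divide [K:Q], and [K:Q] ≤ 3·2 = 6, so [K:Q] = 6. (Equivalently: Q(∛395) ⊂ R but ω ∉ R, so [K : Q(∛395)] = 2.)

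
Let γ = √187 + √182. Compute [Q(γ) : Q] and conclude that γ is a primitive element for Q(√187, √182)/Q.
[Q(γ) : Q] = 4 (equivalently, Q(γ) = Q(√187, √182))

Obviously Q(γ) ⊆ Q(√187, √182), and [Q(√187, √182):Q] = 4 (since 187, 182 are distinct squarefree integers > 1 with 34034 not a perfect square). To show equality we compute the minimal polynomial of γ. From γ = √187 + √182: γ^2 = 187 + 2√(34034) + 182 = 369 + 2√(34034), so γ^2 - 369 = 2√(34034); squaring, (γ^2 - 369)^2 = 4·34034, i.e. γ^4 - 738γ^2 + 136161 - 136136 = 0, i.e. γ^4 - 738γ^2 + 25 = 0. So γ is a root of x^4 - 738x^2 + 25. This polynomial is irreducible over Q: it has no rational root (each ±√187 ± √182 is irrational), and any factorization into two quadratics over Q would force √(34034) ∈ Q (pairing opposite roots) or √187, √182 ∈ Q (other pairings), all impossible. Hence [Q(γ):Q] = 4 = [Q(√187, √182):Q], so Q(γ) = Q(√187, √182).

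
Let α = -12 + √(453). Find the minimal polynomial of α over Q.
m_α(x) = x^2 + 24x - 309

From α + 12 = √(453), squaring gives (α + 12)^2 = 453, i.e. α^2 + 24α + 144 = 453, so α^2 + 24α - 309 = 0. The discriminant of x^2 + 24x - 309 is (24)^2 - 4·(-309) = 576 + 1236 = 1812, and 4·(453) is not a perfect square in Q since 453 is squarefree and ≠ 1. Hence x^2 + 24x - 309 is irreducible over Q and is the minimal polynomial of α.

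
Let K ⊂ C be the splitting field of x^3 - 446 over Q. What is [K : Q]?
[K : Q] = 6

The roots of x^3 - 446 are ∛446, ω∛446, ω^2∛446 where ω = e^(2πi/3) is a primitive cube root of unity, so K = Q(∛446, ω). Now [Q(∛446):Q] = 3 (since 446 is not a perfect cube, x^3 - 446 is irreducible) and [Q(ω):Q] = 2. Both 2 and 3 divide [K:Q], and [K:Q] ≤ 3·2 = 6, so [K:Q] = 6. (Equivalently: Q(∛446) ⊂ R but ω ∉ R, so [K : Q(∛446)] = 2.)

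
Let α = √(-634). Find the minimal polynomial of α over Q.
m_α(x) = x^2 + 634

α satisfies α^2 + 634 = 0, so x^2 + 634 annihilates α. Since d = -634 is squarefree and ≠ 1, it is not a perfect square in Q, so x^2 + 634 has no rational root and is therefore irreducible over Q (a degree-2 polynomial over a field is irreducible iff it has no root). Hence m_α(x) = x^2 + 634.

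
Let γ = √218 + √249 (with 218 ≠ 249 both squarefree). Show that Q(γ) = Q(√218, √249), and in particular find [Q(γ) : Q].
[Q(γ) : Q] = 4 (equivalently, Q(γ) = Q(√218, √249))

Obviously Q(γ) ⊆ Q(√218, √249), and [Q(√218, √249):Q] = 4 (since 218, 249 are distinct squarefree integers > 1 with 54282 not a perfect square). To show equality we compute the minimal polynomial of γ. From γ = √218 + √249: γ^2 = 218 + 2√(54282) + 249 = 467 + 2√(54282), so γ^2 - 467 = 2√(54282); squaring, (γ^2 - 467)^2 = 4·54282, i.e. γ^4 - 934γ^2 + 218089 - 217128 = 0, i.e. γ^4 - 934γ^2 + 961 = 0. So γ is a root of x^4 - 934x^2 + 961. This polynomial is irreducible over Q: it has no rational root (each ±√218 ± √249 is irrational), and any factorization into two quadratics over Q would force √(54282) ∈ Q (pairing opposite roots) or √218, √249 ∈ Q (other pairings), all impossible. Hence [Q(γ):Q] = 4 = [Q(√218, √249):Q], so Q(γ) = Q(√218, √249).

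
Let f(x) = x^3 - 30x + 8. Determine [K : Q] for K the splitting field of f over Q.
[K : Q] = 6

By the rational root test, any rational root of the monic integer polynomial f(x) = x^3 - 30x + 8 must be an integer dividing the constant term 8, i.e. one of ±{1, 2, 4, 8}. Evaluating: f(1) = -21, f(-1) = 37, f(2) = -44, f(-2) = 60, f(4) = -48, f(-4) = 64, f(8) = 280, f(-8) = -264; none is 0, so f has no rational root and is therefore irreducible over Q (a cubic with no linear factor over a field is irreducible). For an irreducible cubic, the Galois group is A_3 or S_3 according as the discriminant disc(f) = -4a^3 - 27b^2 = -4·(-30)^3 - 27·(8)^2 = 106272 is or is not a square in Q. Here disc(f) = 106272 is not a perfect square in Q, so the Galois group of f over Q is not contained in A_3 and must be all of S_3. The splitting field has degree |S_3| = 6 over Q, so [K : Q] = 6.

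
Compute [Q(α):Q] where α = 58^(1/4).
[Q(α):Q] = 4

α is a root of x^4 - 58. By Eisenstein's criterion at the prime p = 2 (which divides the constant term 58 but p^2 = 4 does not, since 58 is squarefree), x^4 - 58 is irreducible over Q. Hence [Q(α):Q] = 4.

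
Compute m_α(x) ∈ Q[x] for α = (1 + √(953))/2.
m_α(x) = x^2 - x - 238

From 2α - 1 = √(953), squaring gives (2α - 1)^2 = 953, i.e. 4α^2 - 4α + 1 = 953, so α^2 - α + (1 - 953)/4 = 0. Since 953 ≡ 1 (mod 4), (1 - 953)/4 = -238 ∈ Z. The polynomial x^2 - x - 238 has discriminant 1 - 4·(-238) = 953, which is not a perfect square in Q (d = 953 is squarefree and ≠ 1), so x^2 - x - 238 is irreducible over Q. It is the minimal polynomial of α.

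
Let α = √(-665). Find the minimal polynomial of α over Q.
m_α(x) = x^2 + 665

α satisfies α^2 + 665 = 0, so x^2 + 665 annihilates α. Since d = -665 is squarefree and ≠ 1, it is not a perfect square in Q, so x^2 + 665 has no rational root and is therefore irreducible over Q (a degree-2 polynomial over a field is irreducible iff it has no root). Hence m_α(x) = x^2 + 665.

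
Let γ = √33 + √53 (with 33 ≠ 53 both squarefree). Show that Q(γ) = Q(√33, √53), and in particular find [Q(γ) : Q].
[Q(γ) : Q] = 4 (equivalently, Q(γ) = Q(√33, √53))

Obviously Q(γ) ⊆ Q(√33, √53), and [Q(√33, √53):Q] = 4 (since 33, 53 are distinct squarefree integers > 1 with 1749 not a perfect square). To show equality we compute the minimal polynomial of γ. From γ = √33 + √53: γ^2 = 33 + 2√(1749) + 53 = 86 + 2√(1749), so γ^2 - 86 = 2√(1749); squaring, (γ^2 - 86)^2 = 4·1749, i.e. γ^4 - 172γ^2 + 7396 - 6996 = 0, i.e. γ^4 - 172γ^2 + 400 = 0. So γ is a root of x^4 - 172x^2 + 400. This polynomial is irreducible over Q: it has no rational root (each ±√33 ± √53 is irrational), and any factorization into two quadratics over Q would force √(1749) ∈ Q (pairing opposite roots) or √33, √53 ∈ Q (other pairings), all impossible. Hence [Q(γ):Q] = 4 = [Q(√33, √53):Q], so Q(γ) = Q(√33, √53).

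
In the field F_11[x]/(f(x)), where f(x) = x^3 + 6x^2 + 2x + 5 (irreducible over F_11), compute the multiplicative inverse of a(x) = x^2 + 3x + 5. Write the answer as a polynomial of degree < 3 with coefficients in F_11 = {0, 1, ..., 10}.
a(x)^(-1) ≡ 6x^2 + 9x (mod f(x))

Since f is irreducible over F_11, F_11[x]/(f) is a field and a(x) ≠ 0 has an inverse. Apply the extended Euclidean algorithm to f(x) and a(x) in F_11[x]: f(x) = (x + 3)·a(x) + (10x + 1);  a(x) = (10x + 7)·(10x + 1) + (9). The last nonzero remainder is the constant 9 = gcd(f, a) in F_11. Back-substituting through the division chain expresses 9 = s(x)·a(x) + t(x)·f(x) with s(x) ≡ 10x^2 + 4x (mod f), so (10x^2 + 4x)·a(x) ≡ 9 (mod f). Multiplying by 9^(-1) ≡ 5 in F_11 gives a(x)^(-1) ≡ 5·(10x^2 + 4x) ≡ 6x^2 + 9x (mod f). Check: (x^2 + 3x + 5)·(6x^2 + 9x) = 6x^4 + 5x^3 + 2x^2 + x ≡ 1 (mod x^3 + 6x^2 + 2x + 5).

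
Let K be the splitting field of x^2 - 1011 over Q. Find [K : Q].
[K : Q] = 2

f(x) = x^2 - 1011 factors as (x - √1011)(x + √1011). The splitting field is K = Q(√1011). Since 1011 is squarefree and > 1, it is not a perfect square, so x^2 - 1011 is irreducible over Q and [Q(√1011) : Q] = 2. Hence [K : Q] = 2.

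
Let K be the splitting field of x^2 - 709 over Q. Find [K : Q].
[K : Q] = 2

f(x) = x^2 - 709 factors as (x - √709)(x + √709). The splitting field is K = Q(√709). Since 709 is squarefree and > 1, it is not a perfect square, so x^2 - 709 is irreducible over Q and [Q(√709) : Q] = 2. Hence [K : Q] = 2.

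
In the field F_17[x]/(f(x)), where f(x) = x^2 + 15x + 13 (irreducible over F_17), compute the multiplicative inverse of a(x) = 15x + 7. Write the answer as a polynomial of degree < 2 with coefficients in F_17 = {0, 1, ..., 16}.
a(x)^(-1) ≡ 14x + 4 (mod f(x))

Since f is irreducible over F_17, F_17[x]/(f) is a field and a(x) ≠ 0 has an inverse. Apply the extended Euclidean algorithm to f(x) and a(x) in F_17[x]: f(x) = (8x + 12)·a(x) + (14). The last nonzero remainder is the constant 14 = gcd(f, a) in F_17. Back-substituting through the division chain expresses 14 = s(x)·a(x) + t(x)·f(x) with s(x) ≡ 9x + 5 (mod f), so (9x + 5)·a(x) ≡ 14 (mod f). Multiplying by 14^(-1) ≡ 11 in F_17 gives a(x)^(-1) ≡ 11·(9x + 5) ≡ 14x + 4 (mod f). Check: (15x + 7)·(14x + 4) = 6x^2 + 5x + 11 ≡ 1 (mod x^2 + 15x + 13).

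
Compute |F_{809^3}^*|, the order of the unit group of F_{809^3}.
|F_{809^3}^*| = 529475128

F_{809^3} has 809^3 = 529475129 elements; its multiplicative group consists of all nonzero elements, so |F_{809^3}^*| = 529475129 - 1 = 529475128. (It is cyclic since any finite subgroup of the multiplicative group of a field is cyclic.)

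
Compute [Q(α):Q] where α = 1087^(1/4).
[Q(α):Q] = 4

α is a root of x^4 - 1087. By Eisenstein's criterion at the prime p = 1087 (which divides the constant term 1087 but p^2 = 1181569 does not, since 1087 is squarefree), x^4 - 1087 is irreducible over Q. Hence [Q(α):Q] = 4.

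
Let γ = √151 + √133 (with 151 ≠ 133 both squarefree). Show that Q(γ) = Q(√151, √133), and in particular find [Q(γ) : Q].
[Q(γ) : Q] = 4 (equivalently, Q(γ) = Q(√151, √133))

Obviously Q(γ) ⊆ Q(√151, √133), and [Q(√151, √133):Q] = 4 (since 151, 133 are distinct squarefree integers > 1 with 20083 not a perfect square). To show equality we compute the minimal polynomial of γ. From γ = √151 + √133: γ^2 = 151 + 2√(20083) + 133 = 284 + 2√(20083), so γ^2 - 284 = 2√(20083); squaring, (γ^2 - 284)^2 = 4·20083, i.e. γ^4 - 568γ^2 + 80656 - 80332 = 0, i.e. γ^4 - 568γ^2 + 324 = 0. So γ is a root of x^4 - 568x^2 + 324. This polynomial is irreducible over Q: it has no rational root (each ±√151 ± √133 is irrational), and any factorization into two quadratics over Q would force √(20083) ∈ Q (pairing opposite roots) or √151, √133 ∈ Q (other pairings), all impossible. Hence [Q(γ):Q] = 4 = [Q(√151, √133):Q], so Q(γ) = Q(√151, √133).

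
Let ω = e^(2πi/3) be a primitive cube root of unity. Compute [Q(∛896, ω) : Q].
[Q(∛896, ω) : Q] = 6

[Q(∛896):Q] = 3 (min poly x^3 - 896, irreducible since 896 is not a perfect cube). [Q(ω):Q] = 2 (min poly x^2 + x + 1). Since Q(∛896) ⊂ R and ω ∉ R, we have ω ∉ Q(∛896), so x^2 + x + 1 remains irreducible over Q(∛896) and [Q(∛896, ω) : Q(∛896)] = 2. By the tower law, [Q(∛896, ω) : Q] = 3 · 2 = 6. (In fact Q(∛896, ω) is the splitting field of x^3 - 896 over Q.)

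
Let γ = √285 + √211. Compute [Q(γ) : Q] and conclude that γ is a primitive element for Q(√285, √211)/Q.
[Q(γ) : Q] = 4 (equivalently, Q(γ) = Q(√285, √211))

Obviously Q(γ) ⊆ Q(√285, √211), and [Q(√285, √211):Q] = 4 (since 285, 211 are distinct squarefree integers > 1 with 60135 not a perfect square). To show equality we compute the minimal polynomial of γ. From γ = √285 + √211: γ^2 = 285 + 2√(60135) + 211 = 496 + 2√(60135), so γ^2 - 496 = 2√(60135); squaring, (γ^2 - 496)^2 = 4·60135, i.e. γ^4 - 992γ^2 + 246016 - 240540 = 0, i.e. γ^4 - 992γ^2 + 5476 = 0. So γ is a root of x^4 - 992x^2 + 5476. This polynomial is irreducible over Q: it has no rational root (each ±√285 ± √211 is irrational), and any factorization into two quadratics over Q would force √(60135) ∈ Q (pairing opposite roots) or √285, √211 ∈ Q (other pairings), all impossible. Hence [Q(γ):Q] = 4 = [Q(√285, √211):Q], so Q(γ) = Q(√285, √211).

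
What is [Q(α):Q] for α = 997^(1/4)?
[Q(α):Q] = 4

α is a root of x^4 - 997. By Eisenstein's criterion at the prime p = 997 (which divides the constant term 997 but p^2 = 994009 does not, since 997 is squarefree), x^4 - 997 is irreducible over Q. Hence [Q(α):Q] = 4.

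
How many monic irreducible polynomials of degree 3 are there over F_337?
There are 12757472 monic irreducible polynomials of degree 3 over F_337

Each element of F_{337^3} that lies in no proper subfield is a root of exactly one monic irreducible of degree 3 over F_337, and each such polynomial has 3 distinct roots in F_{337^3}. By Möbius inversion the count is N_337(3) = (1/3) Σ_{d|3} μ(3/d) · 337^d = (1/3)(μ(3)·337^1 + μ(1)·337^3) = 38272416/3 = 12757472.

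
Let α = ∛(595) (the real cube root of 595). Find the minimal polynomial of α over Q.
m_α(x) = x^3 - 595

α satisfies α^3 = 595, so x^3 - 595 annihilates α. By the rational root test, a rational root p/q (in lowest terms) of x^3 - 595 would satisfy p^3 = 595 q^3, forcing q = 1 and p^3 = 595; but 595 is not a perfect cube, contradiction. A monic cubic over Q with no rational root is irreducible (any nontrivial factorization would include a linear factor). Hence x^3 - 595 is the minimal polynomial of α, and in particular [Q(α):Q] = 3.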